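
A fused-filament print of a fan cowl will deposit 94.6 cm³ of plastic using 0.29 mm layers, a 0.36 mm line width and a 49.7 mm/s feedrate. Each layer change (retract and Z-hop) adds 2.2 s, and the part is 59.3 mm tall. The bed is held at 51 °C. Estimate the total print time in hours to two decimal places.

Line area = 0.29 × 0.36 = 0.1044 mm².
Path length: 94600 mm³ / 0.1044 mm² → 906130.3 mm.
Time extruding: 906130.3 / 49.7 → 18232 s.
Number of layers: 59.3 / 0.29 → 205 (rounded up).
Z-hop total = 205 × 2.2 = 451 s.
Total = 18232 + 451 = 18683 s = 5.19 hours.

5.19 hours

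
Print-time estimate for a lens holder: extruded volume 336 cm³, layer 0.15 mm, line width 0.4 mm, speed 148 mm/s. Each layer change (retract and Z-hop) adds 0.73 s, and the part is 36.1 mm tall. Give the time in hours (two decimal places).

Line area = 0.15 × 0.4 = 0.06 mm².
Total extruded path = 336000/0.06 = 5600000 mm.
Extrusion time = 5600000 / 148 = 37837.8 s.
Number of layers: 36.1 / 0.15 → 241 (rounded up).
Z-hop total = 241 × 0.73, so 175.93 s.
Total = 37837.8 + 175.93 = 38013.73 s = 10.56 hours.

10.56 hours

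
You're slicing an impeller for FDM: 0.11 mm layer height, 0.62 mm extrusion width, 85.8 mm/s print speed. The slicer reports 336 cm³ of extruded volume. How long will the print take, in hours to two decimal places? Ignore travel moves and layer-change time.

15.95 hours

Line area = 0.11 × 0.62 = 0.0682 mm².
Toolpath length = 336 cm³ / 0.0682 mm² = 336000 / 0.0682 = 4926686.2 mm.
Time extruding = 4926686.2 / 85.8 = 57420.6 s.
57420.6 s = 15.95 hours.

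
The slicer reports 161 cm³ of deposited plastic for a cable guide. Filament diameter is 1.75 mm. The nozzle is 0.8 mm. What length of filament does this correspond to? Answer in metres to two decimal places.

Cross-section of 1.75 mm filament: π·(1.75/2)² = 2.4053 mm².
Length = 161 cm³ / 2.4053 mm² = 161000 / 2.4053 = 66935.52 mm = 66.94 m.

66.94 m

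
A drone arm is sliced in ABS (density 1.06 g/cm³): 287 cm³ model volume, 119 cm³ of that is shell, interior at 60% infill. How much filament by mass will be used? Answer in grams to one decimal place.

Infill region = 287 − 119, so 168 cm³.
Infill volume = 0.60 × 168 = 100.8 cm³.
Deposited volume = 119 + 100.8 = 219.8 cm³.
Mass = 219.8 × 1.06 = 232.988 g.

233.0 g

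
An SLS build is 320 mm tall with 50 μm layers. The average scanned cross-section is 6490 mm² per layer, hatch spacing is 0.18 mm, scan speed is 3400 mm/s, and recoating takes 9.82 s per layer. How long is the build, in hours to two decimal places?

Layers = ⌈320/0.05⌉ = 6400.
Scan path per layer: 6490 / 0.18 → 36055.6 mm.
Scan time per layer = 36055.6 / 3400, so 10.6046 s.
Time per layer: 10.6046 + 9.82 → 20.4246 s.
Total: 6400 × 20.4246 s = 130717.44 s → 36.31 hours.

36.31 hours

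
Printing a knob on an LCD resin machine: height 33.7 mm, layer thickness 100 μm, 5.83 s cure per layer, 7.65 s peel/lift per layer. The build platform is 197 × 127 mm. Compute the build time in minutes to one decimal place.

Layer count = ceil(33.7 / 0.1) = 337.
Each layer takes = 5.83 + 7.65 = 13.48 s.
Build time: 337 × 13.48 s = 4542.76 s, i.e. 75.7 minutes.

75.7 minutes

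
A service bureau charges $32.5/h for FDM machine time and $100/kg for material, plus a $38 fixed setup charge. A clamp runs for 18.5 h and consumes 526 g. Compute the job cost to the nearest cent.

Machine cost = 32.5 × 18.5 = $601.25.
Feedstock cost = 100 × 526/1000, so $52.60.
Adding setup: 601.25 + 52.60 + 38 → $691.85.

$691.85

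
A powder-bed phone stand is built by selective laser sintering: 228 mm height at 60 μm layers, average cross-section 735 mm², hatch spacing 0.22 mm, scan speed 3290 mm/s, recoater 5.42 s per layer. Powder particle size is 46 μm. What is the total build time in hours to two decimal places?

6.79 hours

Layers = ⌈228/0.06⌉ = 3800.
Per-layer scan distance: 735 / 0.22 → 3340.9 mm.
Per-layer scan time = 3340.9 / 3290 = 1.0155 s.
Per-layer time: 1.0155 + 5.42 → 6.4355 s.
Total: 3800 × 6.4355 s = 24454.9 s → 6.79 hours.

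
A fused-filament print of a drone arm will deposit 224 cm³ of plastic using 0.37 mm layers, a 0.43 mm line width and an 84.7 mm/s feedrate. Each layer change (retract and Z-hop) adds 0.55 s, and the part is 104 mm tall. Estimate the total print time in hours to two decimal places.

4.66 hours

Extrusion cross-section = 0.37 × 0.43, so 0.1591 mm².
Total extruded path = 224000/0.1591 = 1407919.5 mm.
Time extruding: 1407919.5 / 84.7 → 16622.4 s.
Layer count = ceil(104 / 0.37) = 282.
Layer-change overhead = 282 × 0.55, so 155.1 s.
Total = 16622.4 + 155.1 = 16777.5 s = 4.66 hours.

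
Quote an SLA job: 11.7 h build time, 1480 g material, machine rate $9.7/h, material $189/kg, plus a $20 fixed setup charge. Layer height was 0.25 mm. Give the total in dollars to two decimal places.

$413.21

Machine-time cost = 9.7 × 11.7 = $113.49.
Material cost = 189 × 1480/1000 = $279.72.
Adding setup: 113.49 + 279.72 + 20 → $413.21.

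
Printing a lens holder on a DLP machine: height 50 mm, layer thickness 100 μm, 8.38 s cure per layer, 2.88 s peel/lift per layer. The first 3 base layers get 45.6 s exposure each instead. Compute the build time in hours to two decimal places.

1.59 hours

Layers = ⌈50/0.1⌉ = 500.
Burn-in layers = 3 × (45.6 + 2.88) = 145.44 s.
Remaining layers = 497 × (8.38 + 2.88), so 5596.22 s.
Sum: 145.44 + 5596.22 = 5741.66 s → 1.59 hours.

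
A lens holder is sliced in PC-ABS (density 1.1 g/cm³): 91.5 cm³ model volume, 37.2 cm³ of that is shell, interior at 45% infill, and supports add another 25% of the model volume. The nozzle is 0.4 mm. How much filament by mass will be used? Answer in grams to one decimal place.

93.0 g

Volume inside the shell = 91.5 − 37.2 = 54.3 cm³.
Deposited infill: 0.45 × 54.3 → 24.435 cm³.
Support = 0.25 × 91.5, so 22.875 cm³.
Total extruded: 37.2 + 24.435 + 22.875 → 84.51 cm³.
Mass = 84.51 × 1.1, so 92.961 g.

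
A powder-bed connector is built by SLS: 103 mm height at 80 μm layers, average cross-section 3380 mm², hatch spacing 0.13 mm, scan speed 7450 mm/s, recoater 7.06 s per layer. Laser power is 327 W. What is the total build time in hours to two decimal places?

3.77 hours

Layer count = ceil(103 / 0.08) = 1288.
Hatch length per layer = 3380 / 0.13 = 26000 mm.
Scan time per layer: 26000 / 7450 → 3.4899 s.
Layer cycle = 3.4899 + 7.06, so 10.5499 s.
1288 layers × 10.5499 s/layer = 13588.2712 s, i.e. 3.77 hours.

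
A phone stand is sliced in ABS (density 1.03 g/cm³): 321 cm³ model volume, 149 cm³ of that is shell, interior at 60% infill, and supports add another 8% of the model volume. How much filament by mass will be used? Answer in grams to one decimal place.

286.2 g

Infill region = 321 − 149 = 172 cm³.
Deposited infill: 0.60 × 172 → 103.2 cm³.
Support: 0.08 × 321 → 25.68 cm³.
Deposited volume = 149 + 103.2 + 25.68 = 277.88 cm³.
Mass = 277.88 × 1.03 = 286.2164 g.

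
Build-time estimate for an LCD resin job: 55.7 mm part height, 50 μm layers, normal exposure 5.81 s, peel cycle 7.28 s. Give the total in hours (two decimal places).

4.05 hours

Layer count = ceil(55.7 / 0.05) = 1114.
Each layer takes = 5.81 + 7.28, so 13.09 s.
Build time: 1114 × 13.09 s = 14582.26 s, i.e. 4.05 hours.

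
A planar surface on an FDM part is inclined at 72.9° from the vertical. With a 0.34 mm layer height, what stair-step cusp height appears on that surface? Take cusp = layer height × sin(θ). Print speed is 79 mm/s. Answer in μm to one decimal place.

sin(72.9°) = 0.9558, so cusp = 0.34 × 0.9558 = 0.324972 mm → 325.0 μm.

325.0 μm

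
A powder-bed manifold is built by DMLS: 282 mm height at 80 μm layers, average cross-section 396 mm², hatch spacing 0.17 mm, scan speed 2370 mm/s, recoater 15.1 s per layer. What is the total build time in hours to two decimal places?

15.75 hours

Number of layers: 282 / 0.08 → 3525 (rounded up).
Per-layer scan distance: 396 / 0.17 → 2329.4 mm.
Per-layer scan time: 2329.4 / 2370 → 0.9829 s.
Per-layer time = 0.9829 + 15.1 = 16.0829 s.
Build time = 3525 × 16.0829 = 56692.2225 s = 15.75 hours.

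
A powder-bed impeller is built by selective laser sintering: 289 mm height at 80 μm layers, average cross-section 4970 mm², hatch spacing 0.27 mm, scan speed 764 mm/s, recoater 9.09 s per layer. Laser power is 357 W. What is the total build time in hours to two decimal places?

Layers = ⌈289/0.08⌉ = 3613.
Per-layer scan distance = 4970 / 0.27, so 18407.4 mm.
Laser time per layer = 18407.4 / 764, so 24.0935 s.
Time per layer: 24.0935 + 9.09 → 33.1835 s.
3613 layers × 33.1835 s/layer = 119891.9855 s, i.e. 33.30 hours.

33.30 hours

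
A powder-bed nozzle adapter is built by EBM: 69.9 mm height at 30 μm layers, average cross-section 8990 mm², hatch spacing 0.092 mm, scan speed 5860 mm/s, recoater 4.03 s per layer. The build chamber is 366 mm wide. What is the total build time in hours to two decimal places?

Layers = ⌈69.9/0.03⌉ = 2330.
Per-layer scan distance = 8990 / 0.092, so 97717.4 mm.
Scan time per layer = 97717.4 / 5860, so 16.6753 s.
Time per layer = 16.6753 + 4.03, so 20.7053 s.
Total: 2330 × 20.7053 s = 48243.349 s → 13.40 hours.

13.40 hours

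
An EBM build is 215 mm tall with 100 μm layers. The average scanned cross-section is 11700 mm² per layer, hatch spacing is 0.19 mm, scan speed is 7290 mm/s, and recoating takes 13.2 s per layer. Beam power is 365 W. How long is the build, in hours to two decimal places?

12.93 hours

Layer count = ceil(215 / 0.1) = 2150.
Hatch length per layer: 11700 / 0.19 → 61578.9 mm.
Scan time per layer = 61578.9 / 7290, so 8.447 s.
Time per layer = 8.447 + 13.2 = 21.647 s.
2150 layers × 21.647 s/layer = 46541.05 s, i.e. 12.93 hours.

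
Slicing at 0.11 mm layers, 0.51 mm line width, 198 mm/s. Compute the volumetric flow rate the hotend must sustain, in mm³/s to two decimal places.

11.11

Extrusion cross-section = 0.11 × 0.51, so 0.0561 mm².
Q = v·A = 198 × 0.0561 = 11.11 mm³/s.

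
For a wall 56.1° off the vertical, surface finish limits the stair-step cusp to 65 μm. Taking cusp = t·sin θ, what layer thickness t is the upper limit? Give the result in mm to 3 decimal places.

0.078 mm

Layer height = cusp / sin(56.1°) = 0.065 / 0.8300 = 0.078 mm.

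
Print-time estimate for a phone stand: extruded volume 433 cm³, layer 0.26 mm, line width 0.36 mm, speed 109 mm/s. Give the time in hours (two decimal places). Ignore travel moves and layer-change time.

11.79 hours

Extrusion cross-section: 0.26 × 0.36 → 0.0936 mm².
Toolpath length = 433 cm³ / 0.0936 mm² = 433000 / 0.0936 = 4626068.4 mm.
Extrusion time = 4626068.4 / 109 = 42441 s.
That's 42441 s → 11.79 hours.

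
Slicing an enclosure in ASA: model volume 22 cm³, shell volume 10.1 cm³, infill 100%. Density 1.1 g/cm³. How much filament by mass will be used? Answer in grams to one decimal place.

Volume inside the shell = 22 − 10.1, so 11.9 cm³.
Infill deposited: 1.00 × 11.9 → 11.9 cm³.
Total printed volume: 10.1 + 11.9 → 22 cm³.
Mass = 22 × 1.1 = 24.2 g.

24.2 g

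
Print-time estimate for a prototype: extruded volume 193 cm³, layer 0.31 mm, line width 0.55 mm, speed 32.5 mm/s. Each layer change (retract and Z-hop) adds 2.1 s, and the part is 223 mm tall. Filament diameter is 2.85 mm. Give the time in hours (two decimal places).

10.09 hours

Bead cross-section = 0.31 × 0.55, so 0.1705 mm².
Path length: 193000 mm³ / 0.1705 mm² → 1131964.8 mm.
Time extruding: 1131964.8 / 32.5 → 34829.7 s.
Number of layers: 223 / 0.31 → 720 (rounded up).
Z-hop total = 720 × 2.1, so 1512 s.
Total = 34829.7 + 1512 = 36341.7 s = 10.09 hours.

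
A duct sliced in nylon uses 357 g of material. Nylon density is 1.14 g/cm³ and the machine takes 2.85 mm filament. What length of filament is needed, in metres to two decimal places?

49.09 m

Volume = 357 g / 1.14 g·cm⁻³ = 313.1579 cm³ = 313157.9 mm³.
Cross-section of 2.85 mm filament: π·(2.85/2)² = 6.3794 mm².
Length = 313157.9 / 6.3794 = 49088.93 mm = 49.09 m.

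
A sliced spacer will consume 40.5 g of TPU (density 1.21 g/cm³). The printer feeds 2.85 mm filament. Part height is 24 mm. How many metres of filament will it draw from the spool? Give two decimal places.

Volume = 40.5 g / 1.21 g·cm⁻³ = 33.4711 cm³ = 33471.1 mm³.
Cross-section of 2.85 mm filament: π·(2.85/2)² = 6.3794 mm².
Length = 33471.1 / 6.3794 = 5246.75 mm = 5.25 m.

5.25 m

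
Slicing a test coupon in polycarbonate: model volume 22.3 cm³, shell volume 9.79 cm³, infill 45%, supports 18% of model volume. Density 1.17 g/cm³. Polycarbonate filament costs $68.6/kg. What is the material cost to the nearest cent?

$1.56

Infill region = 22.3 − 9.79, so 12.51 cm³.
Infill volume: 0.45 × 12.51 → 5.6295 cm³.
Support = 0.18 × 22.3, so 4.014 cm³.
Deposited volume = 9.79 + 5.6295 + 4.014 = 19.4335 cm³.
Mass: 19.4335 × 1.17 → 22.737195 g.
Cost = 22.737195 g / 1000 × $68.6/kg = $1.56.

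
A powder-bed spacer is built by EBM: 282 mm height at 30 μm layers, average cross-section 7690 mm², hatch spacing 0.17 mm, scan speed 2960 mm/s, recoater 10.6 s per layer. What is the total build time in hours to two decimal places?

Layer count = ceil(282 / 0.03) = 9400.
Hatch length per layer = 7690 / 0.17, so 45235.3 mm.
Beam time per layer = 45235.3 / 2960, so 15.2822 s.
Per-layer time: 15.2822 + 10.6 → 25.8822 s.
Total: 9400 × 25.8822 s = 243292.68 s → 67.58 hours.

67.58 hours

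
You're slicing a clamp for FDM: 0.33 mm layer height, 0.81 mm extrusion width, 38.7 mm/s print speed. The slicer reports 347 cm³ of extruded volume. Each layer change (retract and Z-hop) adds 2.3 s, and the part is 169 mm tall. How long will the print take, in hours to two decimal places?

9.65 hours

Extrusion cross-section = 0.33 × 0.81 = 0.2673 mm².
Total extruded path = 347000/0.2673 = 1298166.9 mm.
Extrusion time = 1298166.9 / 38.7 = 33544.4 s.
Layers = ⌈169/0.33⌉ = 513.
Layer-change overhead: 513 × 2.3 → 1179.9 s.
Total = 33544.4 + 1179.9 = 34724.3 s = 9.65 hours.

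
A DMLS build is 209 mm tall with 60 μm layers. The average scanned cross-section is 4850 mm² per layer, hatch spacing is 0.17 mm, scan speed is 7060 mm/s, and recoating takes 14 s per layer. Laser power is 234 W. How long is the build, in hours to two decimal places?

Layers = ⌈209/0.06⌉ = 3484.
Per-layer scan distance = 4850 / 0.17 = 28529.4 mm.
Per-layer scan time = 28529.4 / 7060, so 4.041 s.
Per-layer time = 4.041 + 14, so 18.041 s.
Total: 3484 × 18.041 s = 62854.844 s → 17.46 hours.

17.46 hours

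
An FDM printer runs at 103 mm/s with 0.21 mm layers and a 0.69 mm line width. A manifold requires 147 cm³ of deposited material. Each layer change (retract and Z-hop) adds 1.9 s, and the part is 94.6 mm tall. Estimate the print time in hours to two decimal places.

2.97 hours

Extrusion cross-section = 0.21 × 0.69, so 0.1449 mm².
Path length: 147000 mm³ / 0.1449 mm² → 1014492.8 mm.
Time extruding: 1014492.8 / 103 → 9849.4 s.
Number of layers: 94.6 / 0.21 → 451 (rounded up).
Non-print overhead = 451 × 1.9, so 856.9 s.
Total = 9849.4 + 856.9 = 10706.3 s = 2.97 hours.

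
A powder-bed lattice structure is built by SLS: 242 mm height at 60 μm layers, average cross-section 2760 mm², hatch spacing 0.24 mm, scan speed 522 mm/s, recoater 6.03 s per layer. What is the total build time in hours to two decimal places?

31.44 hours

Layer count = ceil(242 / 0.06) = 4034.
Hatch length per layer = 2760 / 0.24, so 11500 mm.
Laser time per layer = 11500 / 522 = 22.0307 s.
Layer cycle = 22.0307 + 6.03 = 28.0607 s.
4034 layers × 28.0607 s/layer = 113196.8638 s, i.e. 31.44 hours.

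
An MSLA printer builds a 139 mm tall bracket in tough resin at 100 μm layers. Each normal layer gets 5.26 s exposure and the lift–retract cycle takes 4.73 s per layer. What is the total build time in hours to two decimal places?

3.86 hours

Number of layers: 139 / 0.1 → 1390 (rounded up).
Per-layer time: 5.26 + 4.73 → 9.99 s.
Build time: 1390 × 9.99 s = 13886.1 s, i.e. 3.86 hours.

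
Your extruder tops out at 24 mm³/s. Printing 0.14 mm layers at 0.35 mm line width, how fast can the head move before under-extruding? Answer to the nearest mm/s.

490 mm/s

Bead cross-section: 0.14 × 0.35 → 0.049 mm².
Max speed = 24 / 0.049 = 489.80 ≈ 490 mm/s.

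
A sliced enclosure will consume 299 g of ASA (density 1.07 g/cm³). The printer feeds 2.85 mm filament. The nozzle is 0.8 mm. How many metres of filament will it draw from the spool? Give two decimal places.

Extruded volume: 299/1.07 = 279.4393 cm³ (279439.3 mm³).
Cross-section of 2.85 mm filament: π·(2.85/2)² = 6.3794 mm².
L = V/A = 279439.3/6.3794 = 43803.38 mm → 43.80 m.

43.80 m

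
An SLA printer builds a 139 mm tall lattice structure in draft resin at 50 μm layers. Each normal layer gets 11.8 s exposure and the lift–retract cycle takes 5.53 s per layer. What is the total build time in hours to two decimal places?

13.38 hours

Number of layers: 139 / 0.05 → 2780 (rounded up).
Per-layer time = 11.8 + 5.53, so 17.33 s.
Total = 2780 × 17.33 = 48177.4 s = 13.38 hours.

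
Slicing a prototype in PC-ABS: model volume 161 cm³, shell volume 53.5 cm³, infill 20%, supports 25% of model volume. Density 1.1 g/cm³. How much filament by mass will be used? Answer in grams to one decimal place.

126.8 g

Infill region = 161 − 53.5 = 107.5 cm³.
Deposited infill: 0.20 × 107.5 → 21.5 cm³.
Support = 0.25 × 161 = 40.25 cm³.
Total extruded: 53.5 + 21.5 + 40.25 → 115.25 cm³.
Mass = 115.25 × 1.1, so 126.775 g.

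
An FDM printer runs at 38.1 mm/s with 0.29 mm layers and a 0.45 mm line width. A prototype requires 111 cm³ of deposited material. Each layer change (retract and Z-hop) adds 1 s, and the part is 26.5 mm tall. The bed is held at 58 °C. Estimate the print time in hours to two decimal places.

6.23 hours

Bead cross-section = 0.29 × 0.45, so 0.1305 mm².
Total extruded path = 111000/0.1305 = 850574.7 mm.
Time extruding: 850574.7 / 38.1 → 22324.8 s.
Layers = ⌈26.5/0.29⌉ = 92.
Layer-change overhead = 92 × 1, so 92 s.
Altogether 22324.8 + 92 = 22416.8 s, i.e. 6.23 hours.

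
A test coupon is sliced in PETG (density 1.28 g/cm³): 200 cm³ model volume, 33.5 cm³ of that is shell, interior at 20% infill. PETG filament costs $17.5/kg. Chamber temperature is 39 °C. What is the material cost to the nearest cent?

$1.50

Volume inside the shell: 200 − 33.5 → 166.5 cm³.
Deposited infill: 0.20 × 166.5 → 33.3 cm³.
Deposited volume = 33.5 + 33.3 = 66.8 cm³.
Mass: 66.8 × 1.28 → 85.504 g.
At $17.5/kg: 85.504/1000 × 17.5 = $1.50.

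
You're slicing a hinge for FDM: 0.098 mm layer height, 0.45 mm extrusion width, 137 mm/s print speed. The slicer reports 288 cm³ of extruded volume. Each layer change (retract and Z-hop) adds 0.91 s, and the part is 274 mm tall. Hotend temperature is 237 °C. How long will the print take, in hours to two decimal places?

Line area: 0.098 × 0.45 → 0.0441 mm².
Total extruded path = 288000/0.0441 = 6530612.2 mm.
Time extruding = 6530612.2 / 137 = 47668.7 s.
Number of layers: 274 / 0.098 → 2796 (rounded up).
Non-print overhead: 2796 × 0.91 → 2544.36 s.
Total = 47668.7 + 2544.36 = 50213.06 s = 13.95 hours.

13.95 hours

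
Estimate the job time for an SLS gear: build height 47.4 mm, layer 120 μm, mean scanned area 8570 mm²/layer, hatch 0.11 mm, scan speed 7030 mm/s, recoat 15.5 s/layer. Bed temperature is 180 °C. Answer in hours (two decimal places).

2.92 hours

Number of layers: 47.4 / 0.12 → 395 (rounded up).
Hatch length per layer = 8570 / 0.11, so 77909.1 mm.
Per-layer scan time: 77909.1 / 7030 → 11.0824 s.
Time per layer: 11.0824 + 15.5 → 26.5824 s.
Total: 395 × 26.5824 s = 10500.048 s → 2.92 hours.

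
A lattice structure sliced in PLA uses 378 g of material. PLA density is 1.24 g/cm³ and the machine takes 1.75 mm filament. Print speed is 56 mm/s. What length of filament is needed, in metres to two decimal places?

126.74 m

Volume = 378 g / 1.24 g·cm⁻³ = 304.8387 cm³ = 304838.7 mm³.
A = π r² = π × 0.875² = 2.4053 mm².
Length = 304838.7 / 2.4053 = 126736.25 mm = 126.74 m.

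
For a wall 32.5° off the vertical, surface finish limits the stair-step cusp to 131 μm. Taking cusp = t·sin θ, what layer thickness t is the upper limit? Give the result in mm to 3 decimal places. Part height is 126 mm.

Layer height = cusp / sin(32.5°) = 0.131 / 0.5373 = 0.244 mm.

0.244 mm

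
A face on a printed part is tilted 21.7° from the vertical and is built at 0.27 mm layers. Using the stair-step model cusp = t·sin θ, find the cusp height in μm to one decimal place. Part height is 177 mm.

h_c = t·sin θ = 0.27 × 0.3697 = 0.099819 mm (99.8 μm).

99.8 μm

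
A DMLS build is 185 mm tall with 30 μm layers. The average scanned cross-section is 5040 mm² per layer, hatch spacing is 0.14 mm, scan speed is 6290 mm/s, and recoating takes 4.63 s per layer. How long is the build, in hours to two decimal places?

17.74 hours

Layers = ⌈185/0.03⌉ = 6167.
Per-layer scan distance = 5040 / 0.14, so 36000 mm.
Scan time per layer = 36000 / 6290 = 5.7234 s.
Time per layer: 5.7234 + 4.63 → 10.3534 s.
6167 layers × 10.3534 s/layer = 63849.4178 s, i.e. 17.74 hours.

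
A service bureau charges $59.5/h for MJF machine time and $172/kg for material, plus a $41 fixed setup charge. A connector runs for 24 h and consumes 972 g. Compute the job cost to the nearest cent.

Time charge = 59.5 × 24 = $1428.00.
Material cost: 172 × 972/1000 → $167.184.
Total = 1428.00 + 167.184 + 41 = 1636.184 ≈ $1636.18.

$1636.18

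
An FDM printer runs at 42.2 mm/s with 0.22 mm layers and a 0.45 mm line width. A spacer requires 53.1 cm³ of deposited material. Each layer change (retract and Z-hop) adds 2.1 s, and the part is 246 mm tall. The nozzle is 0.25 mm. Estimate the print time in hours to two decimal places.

Extrusion cross-section: 0.22 × 0.45 → 0.099 mm².
Toolpath length = 53.1 cm³ / 0.099 mm² = 53100 / 0.099 = 536363.6 mm.
Time extruding = 536363.6 / 42.2, so 12710 s.
Layers = ⌈246/0.22⌉ = 1119.
Layer-change overhead = 1119 × 2.1 = 2349.9 s.
Total = 12710 + 2349.9 = 15059.9 s = 4.18 hours.

4.18 hours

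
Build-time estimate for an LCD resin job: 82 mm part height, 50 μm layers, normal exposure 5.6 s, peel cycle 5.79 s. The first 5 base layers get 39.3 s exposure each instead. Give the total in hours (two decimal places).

5.24 hours

Layers = ⌈82/0.05⌉ = 1640.
Bottom layers: 5 × (39.3 + 5.79) → 225.45 s.
Normal layers: 1635 × (5.6 + 5.79) → 18622.65 s.
Total = 225.45 + 18622.65 = 18848.1 s = 5.24 hours.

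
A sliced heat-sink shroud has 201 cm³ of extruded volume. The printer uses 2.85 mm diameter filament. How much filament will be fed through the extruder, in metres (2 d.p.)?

Filament cross-section = π × (2.85/2)² = 6.3794 mm².
Length = 201 cm³ / 6.3794 mm² = 201000 / 6.3794 = 31507.67 mm = 31.51 m.

31.51 m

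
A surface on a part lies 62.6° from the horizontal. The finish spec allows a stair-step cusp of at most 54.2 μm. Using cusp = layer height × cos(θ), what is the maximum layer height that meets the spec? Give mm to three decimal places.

cos(62.6°) = 0.4602; t_max = 0.0542/0.4602 = 0.118 mm.

0.118 mm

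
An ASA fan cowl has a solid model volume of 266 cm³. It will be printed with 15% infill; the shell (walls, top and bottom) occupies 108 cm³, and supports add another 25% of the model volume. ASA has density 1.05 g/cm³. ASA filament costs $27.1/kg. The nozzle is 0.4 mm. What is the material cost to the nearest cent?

Volume inside the shell = 266 − 108, so 158 cm³.
Deposited infill: 0.15 × 158 → 23.7 cm³.
Support: 0.25 × 266 → 66.5 cm³.
Total printed volume = 108 + 23.7 + 66.5 = 198.2 cm³.
Mass = 198.2 × 1.05 = 208.11 g.
At $27.1/kg: 208.11/1000 × 27.1 = $5.64.

$5.64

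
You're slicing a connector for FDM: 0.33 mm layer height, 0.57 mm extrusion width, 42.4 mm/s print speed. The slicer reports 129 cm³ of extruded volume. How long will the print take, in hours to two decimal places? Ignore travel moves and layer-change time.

Extrusion cross-section = 0.33 × 0.57 = 0.1881 mm².
Total extruded path = 129000/0.1881 = 685805.4 mm.
Extrusion time: 685805.4 / 42.4 → 16174.7 s.
16174.7 s = 4.49 hours.

4.49 hours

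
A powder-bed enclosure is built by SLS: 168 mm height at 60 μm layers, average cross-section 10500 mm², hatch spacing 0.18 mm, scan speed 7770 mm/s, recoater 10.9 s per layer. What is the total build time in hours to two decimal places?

14.32 hours

Layer count = ceil(168 / 0.06) = 2800.
Hatch length per layer: 10500 / 0.18 → 58333.3 mm.
Scan time per layer = 58333.3 / 7770, so 7.5075 s.
Time per layer = 7.5075 + 10.9 = 18.4075 s.
Total: 2800 × 18.4075 s = 51541 s → 14.32 hours.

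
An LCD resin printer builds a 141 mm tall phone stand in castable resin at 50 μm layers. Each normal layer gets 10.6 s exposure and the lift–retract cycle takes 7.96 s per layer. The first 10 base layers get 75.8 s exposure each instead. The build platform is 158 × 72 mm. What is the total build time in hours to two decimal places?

14.72 hours

Number of layers: 141 / 0.05 → 2820 (rounded up).
Base layers: 10 × (75.8 + 7.96) → 837.6 s.
Normal layers = 2810 × (10.6 + 7.96), so 52153.6 s.
Sum: 837.6 + 52153.6 = 52991.2 s → 14.72 hours.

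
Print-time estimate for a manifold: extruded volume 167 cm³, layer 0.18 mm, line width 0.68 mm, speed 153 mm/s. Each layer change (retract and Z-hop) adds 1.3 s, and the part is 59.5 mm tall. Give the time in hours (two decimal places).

2.60 hours

Extrusion cross-section = 0.18 × 0.68 = 0.1224 mm².
Path length: 167000 mm³ / 0.1224 mm² → 1364379.1 mm.
Print-move time: 1364379.1 / 153 → 8917.5 s.
Layers = ⌈59.5/0.18⌉ = 331.
Non-print overhead = 331 × 1.3, so 430.3 s.
Total = 8917.5 + 430.3 = 9347.8 s = 2.60 hours.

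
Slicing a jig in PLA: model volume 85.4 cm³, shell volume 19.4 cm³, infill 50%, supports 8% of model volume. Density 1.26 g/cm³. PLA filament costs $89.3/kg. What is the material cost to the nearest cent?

Interior volume = 85.4 − 19.4, so 66 cm³.
Deposited infill = 0.50 × 66, so 33 cm³.
Support = 0.08 × 85.4 = 6.832 cm³.
Total extruded = 19.4 + 33 + 6.832, so 59.232 cm³.
Mass = 59.232 × 1.26 = 74.63232 g.
At $89.3/kg: 74.63232/1000 × 89.3 = $6.66.

$6.66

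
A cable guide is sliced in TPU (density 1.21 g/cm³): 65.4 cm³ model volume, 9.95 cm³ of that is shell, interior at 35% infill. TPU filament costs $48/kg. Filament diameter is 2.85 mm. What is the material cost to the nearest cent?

Volume inside the shell: 65.4 − 9.95 → 55.45 cm³.
Infill volume = 0.35 × 55.45 = 19.4075 cm³.
Total extruded: 9.95 + 19.4075 → 29.3575 cm³.
Mass = 29.3575 × 1.21 = 35.522575 g.
At $48/kg: 35.522575/1000 × 48 = $1.71.

$1.71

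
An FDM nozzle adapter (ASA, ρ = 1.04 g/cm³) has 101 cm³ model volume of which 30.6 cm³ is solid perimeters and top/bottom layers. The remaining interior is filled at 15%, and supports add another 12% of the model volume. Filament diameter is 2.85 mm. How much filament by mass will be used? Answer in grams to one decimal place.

Volume inside the shell = 101 − 30.6 = 70.4 cm³.
Deposited infill = 0.15 × 70.4, so 10.56 cm³.
Support = 0.12 × 101, so 12.12 cm³.
Total printed volume = 30.6 + 10.56 + 12.12 = 53.28 cm³.
Mass = 53.28 × 1.04, so 55.4112 g.

55.4 g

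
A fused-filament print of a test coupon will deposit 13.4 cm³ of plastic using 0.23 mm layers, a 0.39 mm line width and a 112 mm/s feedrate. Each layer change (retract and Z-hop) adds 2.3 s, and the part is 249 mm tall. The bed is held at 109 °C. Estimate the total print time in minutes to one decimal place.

Extrusion cross-section: 0.23 × 0.39 → 0.0897 mm².
Total extruded path = 13400/0.0897 = 149386.8 mm.
Print-move time = 149386.8 / 112, so 1333.8 s.
Layer count = ceil(249 / 0.23) = 1083.
Layer-change overhead = 1083 × 2.3 = 2490.9 s.
Altogether 1333.8 + 2490.9 = 3824.7 s, i.e. 63.7 minutes.

63.7 minutes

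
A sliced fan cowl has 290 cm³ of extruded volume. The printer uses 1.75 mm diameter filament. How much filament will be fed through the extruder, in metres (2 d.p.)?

Filament cross-section = π × (1.75/2)² = 2.4053 mm².
Length = 290 cm³ / 2.4053 mm² = 290000 / 2.4053 = 120567.08 mm = 120.57 m.

120.57 m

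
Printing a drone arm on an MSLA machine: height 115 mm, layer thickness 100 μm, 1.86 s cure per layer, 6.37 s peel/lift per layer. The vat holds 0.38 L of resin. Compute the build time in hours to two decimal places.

Layers = ⌈115/0.1⌉ = 1150.
Each layer takes = 1.86 + 6.37, so 8.23 s.
Build time: 1150 × 8.23 s = 9464.5 s, i.e. 2.63 hours.

2.63 hours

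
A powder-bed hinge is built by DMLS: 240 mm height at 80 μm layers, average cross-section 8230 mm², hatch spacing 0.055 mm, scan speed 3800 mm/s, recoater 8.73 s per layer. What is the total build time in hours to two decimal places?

Layers = ⌈240/0.08⌉ = 3000.
Per-layer scan distance = 8230 / 0.055 = 149636.4 mm.
Per-layer scan time = 149636.4 / 3800, so 39.378 s.
Per-layer time = 39.378 + 8.73, so 48.108 s.
3000 layers × 48.108 s/layer = 144324 s, i.e. 40.09 hours.

40.09 hours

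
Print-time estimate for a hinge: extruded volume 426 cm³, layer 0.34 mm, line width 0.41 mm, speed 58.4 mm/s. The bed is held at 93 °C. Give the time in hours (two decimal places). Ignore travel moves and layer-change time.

14.54 hours

Bead cross-section = 0.34 × 0.41, so 0.1394 mm².
Path length: 426000 mm³ / 0.1394 mm² → 3055954.1 mm.
Time extruding: 3055954.1 / 58.4 → 52328 s.
52328 s = 14.54 hours.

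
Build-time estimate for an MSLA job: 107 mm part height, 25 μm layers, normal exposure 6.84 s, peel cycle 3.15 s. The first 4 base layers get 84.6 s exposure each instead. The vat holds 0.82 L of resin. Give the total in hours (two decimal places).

Layers = ⌈107/0.025⌉ = 4280.
Burn-in layers: 4 × (84.6 + 3.15) → 351 s.
Normal layers = 4276 × (6.84 + 3.15) = 42717.24 s.
Sum: 351 + 42717.24 = 43068.24 s → 11.96 hours.

11.96 hours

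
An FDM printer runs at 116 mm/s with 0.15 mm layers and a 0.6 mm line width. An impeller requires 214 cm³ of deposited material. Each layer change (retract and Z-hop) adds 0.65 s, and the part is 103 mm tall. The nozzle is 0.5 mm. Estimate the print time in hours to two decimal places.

5.82 hours

Bead cross-section = 0.15 × 0.6 = 0.09 mm².
Path length: 214000 mm³ / 0.09 mm² → 2377777.8 mm.
Print-move time = 2377777.8 / 116 = 20498.1 s.
Number of layers: 103 / 0.15 → 687 (rounded up).
Z-hop total: 687 × 0.65 → 446.55 s.
Total = 20498.1 + 446.55 = 20944.65 s = 5.82 hours.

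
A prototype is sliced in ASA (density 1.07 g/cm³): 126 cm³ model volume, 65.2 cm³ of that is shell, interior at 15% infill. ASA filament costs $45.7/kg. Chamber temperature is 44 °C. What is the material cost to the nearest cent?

$3.63

Interior volume = 126 − 65.2 = 60.8 cm³.
Deposited infill = 0.15 × 60.8, so 9.12 cm³.
Deposited volume = 65.2 + 9.12, so 74.32 cm³.
Mass: 74.32 × 1.07 → 79.5224 g.
At $45.7/kg: 79.5224/1000 × 45.7 = $3.63.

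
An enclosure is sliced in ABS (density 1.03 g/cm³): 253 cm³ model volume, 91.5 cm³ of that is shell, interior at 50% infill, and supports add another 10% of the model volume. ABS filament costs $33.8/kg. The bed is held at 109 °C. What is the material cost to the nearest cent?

Interior volume = 253 − 91.5 = 161.5 cm³.
Infill deposited = 0.50 × 161.5, so 80.75 cm³.
Support = 0.10 × 253, so 25.3 cm³.
Total printed volume: 91.5 + 80.75 + 25.3 → 197.55 cm³.
Mass: 197.55 × 1.03 → 203.4765 g.
At $33.8/kg: 203.4765/1000 × 33.8 = $6.88.

$6.88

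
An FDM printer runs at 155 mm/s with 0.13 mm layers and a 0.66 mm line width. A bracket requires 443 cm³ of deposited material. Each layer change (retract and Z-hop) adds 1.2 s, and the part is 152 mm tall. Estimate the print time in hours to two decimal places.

9.64 hours

Bead cross-section: 0.13 × 0.66 → 0.0858 mm².
Total extruded path = 443000/0.0858 = 5163170.2 mm.
Extrusion time = 5163170.2 / 155 = 33310.8 s.
Layers = ⌈152/0.13⌉ = 1170.
Z-hop total = 1170 × 1.2 = 1404 s.
Total = 33310.8 + 1404 = 34714.8 s = 9.64 hours.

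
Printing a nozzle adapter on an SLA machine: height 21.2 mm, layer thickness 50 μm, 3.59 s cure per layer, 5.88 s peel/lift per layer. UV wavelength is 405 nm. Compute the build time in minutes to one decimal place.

Layers = ⌈21.2/0.05⌉ = 424.
Each layer takes = 3.59 + 5.88 = 9.47 s.
Build time: 424 × 9.47 s = 4015.28 s, i.e. 66.9 minutes.

66.9 minutes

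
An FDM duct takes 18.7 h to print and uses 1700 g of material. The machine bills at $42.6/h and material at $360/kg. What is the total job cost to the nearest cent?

Machine cost = 42.6 × 18.7, so $796.62.
Feedstock cost: 360 × 1700/1000 → $612.00.
Total = 796.62 + 612.00 = $1408.62.

$1408.62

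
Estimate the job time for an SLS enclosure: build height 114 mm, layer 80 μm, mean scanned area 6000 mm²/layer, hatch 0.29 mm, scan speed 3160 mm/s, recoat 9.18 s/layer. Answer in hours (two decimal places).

6.23 hours

Layers = ⌈114/0.08⌉ = 1425.
Per-layer scan distance: 6000 / 0.29 → 20689.7 mm.
Scan time per layer = 20689.7 / 3160 = 6.5474 s.
Layer cycle = 6.5474 + 9.18, so 15.7274 s.
1425 layers × 15.7274 s/layer = 22411.545 s, i.e. 6.23 hours.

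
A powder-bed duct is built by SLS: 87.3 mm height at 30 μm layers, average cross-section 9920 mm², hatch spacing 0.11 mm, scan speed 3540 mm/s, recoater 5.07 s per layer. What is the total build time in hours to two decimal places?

Layers = ⌈87.3/0.03⌉ = 2910.
Scan path per layer = 9920 / 0.11, so 90181.8 mm.
Scan time per layer = 90181.8 / 3540 = 25.4751 s.
Per-layer time = 25.4751 + 5.07, so 30.5451 s.
Total: 2910 × 30.5451 s = 88886.241 s → 24.69 hours.

24.69 hours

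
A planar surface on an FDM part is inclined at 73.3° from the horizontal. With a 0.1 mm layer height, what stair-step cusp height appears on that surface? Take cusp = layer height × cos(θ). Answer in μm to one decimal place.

28.7 μm

h_c = t·cos θ = 0.1 × 0.2874 = 0.02874 mm (28.7 μm).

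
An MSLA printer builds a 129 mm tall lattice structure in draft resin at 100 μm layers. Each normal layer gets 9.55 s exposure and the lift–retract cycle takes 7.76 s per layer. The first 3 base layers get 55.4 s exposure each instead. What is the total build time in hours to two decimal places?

6.24 hours

Layer count = ceil(129 / 0.1) = 1290.
Burn-in layers = 3 × (55.4 + 7.76), so 189.48 s.
Remaining layers = 1287 × (9.55 + 7.76) = 22277.97 s.
Sum: 189.48 + 22277.97 = 22467.45 s → 6.24 hours.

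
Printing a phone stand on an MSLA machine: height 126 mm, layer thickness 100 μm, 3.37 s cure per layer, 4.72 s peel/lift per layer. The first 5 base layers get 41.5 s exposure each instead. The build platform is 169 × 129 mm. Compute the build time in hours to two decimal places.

2.88 hours

Layers = ⌈126/0.1⌉ = 1260.
Base layers = 5 × (41.5 + 4.72), so 231.1 s.
Normal layers = 1255 × (3.37 + 4.72), so 10152.95 s.
Total = 231.1 + 10152.95 = 10384.05 s = 2.88 hours.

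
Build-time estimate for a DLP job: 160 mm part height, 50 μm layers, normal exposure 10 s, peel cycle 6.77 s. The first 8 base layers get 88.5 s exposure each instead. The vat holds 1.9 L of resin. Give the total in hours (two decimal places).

15.08 hours

Layers = ⌈160/0.05⌉ = 3200.
Bottom layers = 8 × (88.5 + 6.77), so 762.16 s.
Remaining layers: 3192 × (10 + 6.77) → 53529.84 s.
Sum: 762.16 + 53529.84 = 54292 s → 15.08 hours.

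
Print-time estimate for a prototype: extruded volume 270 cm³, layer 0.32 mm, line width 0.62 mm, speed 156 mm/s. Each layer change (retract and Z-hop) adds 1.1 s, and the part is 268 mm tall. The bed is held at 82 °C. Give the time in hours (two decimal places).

Line area = 0.32 × 0.62 = 0.1984 mm².
Toolpath length = 270 cm³ / 0.1984 mm² = 270000 / 0.1984 = 1360887.1 mm.
Time extruding = 1360887.1 / 156 = 8723.6 s.
Layer count = ceil(268 / 0.32) = 838.
Layer-change overhead = 838 × 1.1 = 921.8 s.
Total = 8723.6 + 921.8 = 9645.4 s = 2.68 hours.

2.68 hours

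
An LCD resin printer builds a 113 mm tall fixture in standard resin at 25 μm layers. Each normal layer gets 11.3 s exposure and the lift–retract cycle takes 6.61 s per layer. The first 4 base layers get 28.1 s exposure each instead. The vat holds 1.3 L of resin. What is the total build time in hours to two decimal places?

Layers = ⌈113/0.025⌉ = 4520.
Burn-in layers: 4 × (28.1 + 6.61) → 138.84 s.
Remaining layers = 4516 × (11.3 + 6.61) = 80881.56 s.
Total = 138.84 + 80881.56 = 81020.4 s = 22.51 hours.

22.51 hours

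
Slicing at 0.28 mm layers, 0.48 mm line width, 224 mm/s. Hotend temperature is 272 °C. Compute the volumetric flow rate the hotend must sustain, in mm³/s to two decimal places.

Extrusion cross-section = 0.28 × 0.48 = 0.1344 mm².
Q = v·A = 224 × 0.1344 = 30.11 mm³/s.

30.11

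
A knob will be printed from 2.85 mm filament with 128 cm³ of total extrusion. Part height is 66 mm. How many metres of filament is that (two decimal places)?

20.06 m

A = π r² = π × 1.425² = 6.3794 mm².
Length = 128 cm³ / 6.3794 mm² = 128000 / 6.3794 = 20064.58 mm = 20.06 m.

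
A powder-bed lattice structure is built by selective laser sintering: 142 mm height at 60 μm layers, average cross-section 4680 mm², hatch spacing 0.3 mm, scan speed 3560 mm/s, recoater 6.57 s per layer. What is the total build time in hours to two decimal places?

Layer count = ceil(142 / 0.06) = 2367.
Scan path per layer = 4680 / 0.3 = 15600 mm.
Scan time per layer: 15600 / 3560 → 4.382 s.
Per-layer time = 4.382 + 6.57, so 10.952 s.
Total: 2367 × 10.952 s = 25923.384 s → 7.20 hours.

7.20 hours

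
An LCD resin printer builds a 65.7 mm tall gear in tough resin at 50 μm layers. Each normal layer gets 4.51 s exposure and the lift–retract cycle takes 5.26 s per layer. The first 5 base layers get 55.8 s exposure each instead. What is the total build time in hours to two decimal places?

Layers = ⌈65.7/0.05⌉ = 1314.
Bottom layers: 5 × (55.8 + 5.26) → 305.3 s.
Remaining layers = 1309 × (4.51 + 5.26) = 12788.93 s.
Sum: 305.3 + 12788.93 = 13094.23 s → 3.64 hours.

3.64 hours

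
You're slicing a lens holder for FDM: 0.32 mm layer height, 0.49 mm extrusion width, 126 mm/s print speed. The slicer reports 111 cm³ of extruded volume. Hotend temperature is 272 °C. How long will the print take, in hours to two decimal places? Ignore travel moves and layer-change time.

1.56 hours

Bead cross-section: 0.32 × 0.49 → 0.1568 mm².
Path length: 111000 mm³ / 0.1568 mm² → 707908.2 mm.
Extrusion time = 707908.2 / 126 = 5618.3 s.
Converting: 5618.3 s = 1.56 hours.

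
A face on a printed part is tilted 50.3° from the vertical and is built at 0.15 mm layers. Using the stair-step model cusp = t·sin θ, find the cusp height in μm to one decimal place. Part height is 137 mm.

h_c = t·sin θ = 0.15 × 0.7694 = 0.11541 mm (115.4 μm).

115.4 μm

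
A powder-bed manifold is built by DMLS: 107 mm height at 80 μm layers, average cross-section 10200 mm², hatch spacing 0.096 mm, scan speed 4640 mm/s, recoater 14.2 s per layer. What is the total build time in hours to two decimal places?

Layer count = ceil(107 / 0.08) = 1338.
Per-layer scan distance = 10200 / 0.096, so 106250 mm.
Per-layer scan time = 106250 / 4640 = 22.8987 s.
Time per layer = 22.8987 + 14.2, so 37.0987 s.
Total: 1338 × 37.0987 s = 49638.0606 s → 13.79 hours.

13.79 hours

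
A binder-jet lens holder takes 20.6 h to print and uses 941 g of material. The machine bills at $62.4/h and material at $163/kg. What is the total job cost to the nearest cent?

Machine-time cost = 62.4 × 20.6, so $1285.44.
Feedstock cost: 163 × 941/1000 → $153.383.
Total = 1285.44 + 153.383 = 1438.823 ≈ $1438.82.

$1438.82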